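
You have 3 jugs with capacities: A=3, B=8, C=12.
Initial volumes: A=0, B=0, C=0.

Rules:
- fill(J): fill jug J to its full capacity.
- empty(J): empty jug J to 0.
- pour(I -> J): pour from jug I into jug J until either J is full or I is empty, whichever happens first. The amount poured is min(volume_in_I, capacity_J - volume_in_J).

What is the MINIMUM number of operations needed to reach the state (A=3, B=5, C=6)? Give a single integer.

Answer: 6

Derivation:
BFS from (A=0, B=0, C=0). One shortest path:
  1. fill(A) -> (A=3 B=0 C=0)
  2. fill(B) -> (A=3 B=8 C=0)
  3. pour(A -> C) -> (A=0 B=8 C=3)
  4. fill(A) -> (A=3 B=8 C=3)
  5. pour(A -> C) -> (A=0 B=8 C=6)
  6. pour(B -> A) -> (A=3 B=5 C=6)
Reached target in 6 moves.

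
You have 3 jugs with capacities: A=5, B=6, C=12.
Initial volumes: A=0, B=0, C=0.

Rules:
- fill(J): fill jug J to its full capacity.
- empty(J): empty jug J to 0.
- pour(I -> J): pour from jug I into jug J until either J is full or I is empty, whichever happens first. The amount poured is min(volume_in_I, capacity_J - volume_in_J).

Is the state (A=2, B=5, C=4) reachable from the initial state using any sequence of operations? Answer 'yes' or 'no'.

Answer: no

Derivation:
BFS explored all 326 reachable states.
Reachable set includes: (0,0,0), (0,0,1), (0,0,2), (0,0,3), (0,0,4), (0,0,5), (0,0,6), (0,0,7), (0,0,8), (0,0,9), (0,0,10), (0,0,11) ...
Target (A=2, B=5, C=4) not in reachable set → no.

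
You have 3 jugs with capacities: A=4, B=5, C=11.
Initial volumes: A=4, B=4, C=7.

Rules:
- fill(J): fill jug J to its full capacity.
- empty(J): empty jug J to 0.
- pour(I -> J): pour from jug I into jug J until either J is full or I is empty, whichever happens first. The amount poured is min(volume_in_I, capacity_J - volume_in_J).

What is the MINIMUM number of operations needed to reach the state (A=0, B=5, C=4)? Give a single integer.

BFS from (A=4, B=4, C=7). One shortest path:
  1. fill(B) -> (A=4 B=5 C=7)
  2. empty(C) -> (A=4 B=5 C=0)
  3. pour(A -> C) -> (A=0 B=5 C=4)
Reached target in 3 moves.

Answer: 3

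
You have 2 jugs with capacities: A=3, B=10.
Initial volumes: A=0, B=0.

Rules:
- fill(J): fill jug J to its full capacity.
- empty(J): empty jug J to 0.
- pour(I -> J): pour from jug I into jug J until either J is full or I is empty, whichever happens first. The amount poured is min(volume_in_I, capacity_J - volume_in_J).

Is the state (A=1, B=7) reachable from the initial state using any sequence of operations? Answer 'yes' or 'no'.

BFS explored all 26 reachable states.
Reachable set includes: (0,0), (0,1), (0,2), (0,3), (0,4), (0,5), (0,6), (0,7), (0,8), (0,9), (0,10), (1,0) ...
Target (A=1, B=7) not in reachable set → no.

Answer: no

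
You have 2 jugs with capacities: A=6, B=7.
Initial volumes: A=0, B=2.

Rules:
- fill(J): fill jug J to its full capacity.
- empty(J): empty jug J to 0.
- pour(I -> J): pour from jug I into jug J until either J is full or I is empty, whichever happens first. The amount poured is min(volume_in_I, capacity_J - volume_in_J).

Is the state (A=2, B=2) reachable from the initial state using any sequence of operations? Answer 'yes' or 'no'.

Answer: no

Derivation:
BFS explored all 26 reachable states.
Reachable set includes: (0,0), (0,1), (0,2), (0,3), (0,4), (0,5), (0,6), (0,7), (1,0), (1,7), (2,0), (2,7) ...
Target (A=2, B=2) not in reachable set → no.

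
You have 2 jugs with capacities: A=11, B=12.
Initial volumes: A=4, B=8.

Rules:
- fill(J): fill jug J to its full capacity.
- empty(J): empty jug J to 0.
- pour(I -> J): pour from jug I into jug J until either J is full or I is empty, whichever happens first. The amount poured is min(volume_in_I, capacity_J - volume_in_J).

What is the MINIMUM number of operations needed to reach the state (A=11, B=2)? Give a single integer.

BFS from (A=4, B=8). One shortest path:
  1. pour(B -> A) -> (A=11 B=1)
  2. empty(A) -> (A=0 B=1)
  3. pour(B -> A) -> (A=1 B=0)
  4. fill(B) -> (A=1 B=12)
  5. pour(B -> A) -> (A=11 B=2)
Reached target in 5 moves.

Answer: 5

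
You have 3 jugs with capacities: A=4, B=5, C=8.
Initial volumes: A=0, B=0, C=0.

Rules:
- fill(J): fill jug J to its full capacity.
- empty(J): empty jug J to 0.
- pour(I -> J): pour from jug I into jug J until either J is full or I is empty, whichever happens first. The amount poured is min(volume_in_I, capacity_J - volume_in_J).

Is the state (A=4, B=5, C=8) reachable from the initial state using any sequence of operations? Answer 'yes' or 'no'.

BFS from (A=0, B=0, C=0):
  1. fill(A) -> (A=4 B=0 C=0)
  2. fill(B) -> (A=4 B=5 C=0)
  3. fill(C) -> (A=4 B=5 C=8)
Target reached → yes.

Answer: yes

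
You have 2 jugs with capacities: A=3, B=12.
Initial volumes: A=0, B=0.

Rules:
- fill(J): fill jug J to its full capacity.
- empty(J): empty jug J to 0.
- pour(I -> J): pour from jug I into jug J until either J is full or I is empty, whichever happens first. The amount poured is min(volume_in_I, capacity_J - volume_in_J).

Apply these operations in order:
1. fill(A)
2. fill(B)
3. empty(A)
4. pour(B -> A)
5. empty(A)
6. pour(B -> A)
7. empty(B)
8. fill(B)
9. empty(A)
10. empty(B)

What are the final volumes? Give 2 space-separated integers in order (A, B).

Answer: 0 0

Derivation:
Step 1: fill(A) -> (A=3 B=0)
Step 2: fill(B) -> (A=3 B=12)
Step 3: empty(A) -> (A=0 B=12)
Step 4: pour(B -> A) -> (A=3 B=9)
Step 5: empty(A) -> (A=0 B=9)
Step 6: pour(B -> A) -> (A=3 B=6)
Step 7: empty(B) -> (A=3 B=0)
Step 8: fill(B) -> (A=3 B=12)
Step 9: empty(A) -> (A=0 B=12)
Step 10: empty(B) -> (A=0 B=0)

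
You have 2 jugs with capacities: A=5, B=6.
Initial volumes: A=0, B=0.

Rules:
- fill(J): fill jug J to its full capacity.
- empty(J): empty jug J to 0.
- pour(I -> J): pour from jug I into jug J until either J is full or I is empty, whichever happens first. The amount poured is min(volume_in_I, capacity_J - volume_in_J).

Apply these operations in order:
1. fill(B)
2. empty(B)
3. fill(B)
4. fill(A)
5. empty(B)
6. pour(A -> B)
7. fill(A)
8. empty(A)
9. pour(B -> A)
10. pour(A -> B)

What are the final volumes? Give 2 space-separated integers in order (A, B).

Step 1: fill(B) -> (A=0 B=6)
Step 2: empty(B) -> (A=0 B=0)
Step 3: fill(B) -> (A=0 B=6)
Step 4: fill(A) -> (A=5 B=6)
Step 5: empty(B) -> (A=5 B=0)
Step 6: pour(A -> B) -> (A=0 B=5)
Step 7: fill(A) -> (A=5 B=5)
Step 8: empty(A) -> (A=0 B=5)
Step 9: pour(B -> A) -> (A=5 B=0)
Step 10: pour(A -> B) -> (A=0 B=5)

Answer: 0 5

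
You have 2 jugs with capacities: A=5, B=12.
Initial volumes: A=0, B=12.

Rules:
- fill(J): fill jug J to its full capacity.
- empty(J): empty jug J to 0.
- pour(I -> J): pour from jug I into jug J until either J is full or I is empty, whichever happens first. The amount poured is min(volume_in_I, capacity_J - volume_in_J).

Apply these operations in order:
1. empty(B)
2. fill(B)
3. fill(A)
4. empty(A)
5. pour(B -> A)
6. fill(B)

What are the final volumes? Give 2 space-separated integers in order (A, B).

Step 1: empty(B) -> (A=0 B=0)
Step 2: fill(B) -> (A=0 B=12)
Step 3: fill(A) -> (A=5 B=12)
Step 4: empty(A) -> (A=0 B=12)
Step 5: pour(B -> A) -> (A=5 B=7)
Step 6: fill(B) -> (A=5 B=12)

Answer: 5 12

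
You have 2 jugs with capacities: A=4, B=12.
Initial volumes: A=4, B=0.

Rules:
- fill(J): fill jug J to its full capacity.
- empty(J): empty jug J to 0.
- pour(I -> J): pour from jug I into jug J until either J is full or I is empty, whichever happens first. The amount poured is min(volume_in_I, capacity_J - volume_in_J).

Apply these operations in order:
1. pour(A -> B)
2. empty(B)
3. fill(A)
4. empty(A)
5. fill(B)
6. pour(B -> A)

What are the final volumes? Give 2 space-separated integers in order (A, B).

Answer: 4 8

Derivation:
Step 1: pour(A -> B) -> (A=0 B=4)
Step 2: empty(B) -> (A=0 B=0)
Step 3: fill(A) -> (A=4 B=0)
Step 4: empty(A) -> (A=0 B=0)
Step 5: fill(B) -> (A=0 B=12)
Step 6: pour(B -> A) -> (A=4 B=8)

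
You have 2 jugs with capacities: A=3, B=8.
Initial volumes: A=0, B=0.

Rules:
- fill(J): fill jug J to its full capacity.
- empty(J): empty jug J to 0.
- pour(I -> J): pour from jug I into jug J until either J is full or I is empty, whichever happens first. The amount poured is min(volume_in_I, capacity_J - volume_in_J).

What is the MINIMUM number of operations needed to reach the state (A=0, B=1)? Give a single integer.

BFS from (A=0, B=0). One shortest path:
  1. fill(A) -> (A=3 B=0)
  2. pour(A -> B) -> (A=0 B=3)
  3. fill(A) -> (A=3 B=3)
  4. pour(A -> B) -> (A=0 B=6)
  5. fill(A) -> (A=3 B=6)
  6. pour(A -> B) -> (A=1 B=8)
  7. empty(B) -> (A=1 B=0)
  8. pour(A -> B) -> (A=0 B=1)
Reached target in 8 moves.

Answer: 8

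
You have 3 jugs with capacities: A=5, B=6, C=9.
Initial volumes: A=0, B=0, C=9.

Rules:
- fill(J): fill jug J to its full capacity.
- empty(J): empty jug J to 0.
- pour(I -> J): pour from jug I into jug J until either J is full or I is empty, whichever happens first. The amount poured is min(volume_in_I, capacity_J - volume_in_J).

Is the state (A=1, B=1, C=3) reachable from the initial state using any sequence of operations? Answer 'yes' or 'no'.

Answer: no

Derivation:
BFS explored all 260 reachable states.
Reachable set includes: (0,0,0), (0,0,1), (0,0,2), (0,0,3), (0,0,4), (0,0,5), (0,0,6), (0,0,7), (0,0,8), (0,0,9), (0,1,0), (0,1,1) ...
Target (A=1, B=1, C=3) not in reachable set → no.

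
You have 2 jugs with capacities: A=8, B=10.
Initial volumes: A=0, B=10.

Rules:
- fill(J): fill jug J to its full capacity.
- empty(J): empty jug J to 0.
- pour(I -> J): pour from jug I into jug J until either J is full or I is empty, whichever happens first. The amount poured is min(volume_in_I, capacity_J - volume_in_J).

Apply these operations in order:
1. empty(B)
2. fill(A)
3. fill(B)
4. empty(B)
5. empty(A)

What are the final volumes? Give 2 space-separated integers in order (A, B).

Step 1: empty(B) -> (A=0 B=0)
Step 2: fill(A) -> (A=8 B=0)
Step 3: fill(B) -> (A=8 B=10)
Step 4: empty(B) -> (A=8 B=0)
Step 5: empty(A) -> (A=0 B=0)

Answer: 0 0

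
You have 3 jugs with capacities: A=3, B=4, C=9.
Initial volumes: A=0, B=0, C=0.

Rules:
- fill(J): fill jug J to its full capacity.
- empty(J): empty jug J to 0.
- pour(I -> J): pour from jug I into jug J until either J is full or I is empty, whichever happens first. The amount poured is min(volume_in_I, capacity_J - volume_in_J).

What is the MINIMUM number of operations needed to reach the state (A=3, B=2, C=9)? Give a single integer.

BFS from (A=0, B=0, C=0). One shortest path:
  1. fill(C) -> (A=0 B=0 C=9)
  2. pour(C -> A) -> (A=3 B=0 C=6)
  3. pour(C -> B) -> (A=3 B=4 C=2)
  4. empty(B) -> (A=3 B=0 C=2)
  5. pour(C -> B) -> (A=3 B=2 C=0)
  6. fill(C) -> (A=3 B=2 C=9)
Reached target in 6 moves.

Answer: 6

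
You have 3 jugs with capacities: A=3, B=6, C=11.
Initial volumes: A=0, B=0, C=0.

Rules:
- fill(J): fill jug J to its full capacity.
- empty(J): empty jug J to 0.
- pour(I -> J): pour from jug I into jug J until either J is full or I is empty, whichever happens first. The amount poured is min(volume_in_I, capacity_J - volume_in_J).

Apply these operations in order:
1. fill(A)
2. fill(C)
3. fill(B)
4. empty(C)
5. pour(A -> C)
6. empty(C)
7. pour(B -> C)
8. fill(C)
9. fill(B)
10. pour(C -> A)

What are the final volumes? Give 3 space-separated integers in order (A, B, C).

Step 1: fill(A) -> (A=3 B=0 C=0)
Step 2: fill(C) -> (A=3 B=0 C=11)
Step 3: fill(B) -> (A=3 B=6 C=11)
Step 4: empty(C) -> (A=3 B=6 C=0)
Step 5: pour(A -> C) -> (A=0 B=6 C=3)
Step 6: empty(C) -> (A=0 B=6 C=0)
Step 7: pour(B -> C) -> (A=0 B=0 C=6)
Step 8: fill(C) -> (A=0 B=0 C=11)
Step 9: fill(B) -> (A=0 B=6 C=11)
Step 10: pour(C -> A) -> (A=3 B=6 C=8)

Answer: 3 6 8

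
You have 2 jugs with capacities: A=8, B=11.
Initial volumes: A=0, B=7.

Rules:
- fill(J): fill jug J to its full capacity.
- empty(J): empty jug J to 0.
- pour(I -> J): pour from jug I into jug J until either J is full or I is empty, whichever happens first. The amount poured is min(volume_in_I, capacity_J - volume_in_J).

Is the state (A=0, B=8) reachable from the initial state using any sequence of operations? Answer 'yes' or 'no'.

BFS from (A=0, B=7):
  1. fill(A) -> (A=8 B=7)
  2. empty(B) -> (A=8 B=0)
  3. pour(A -> B) -> (A=0 B=8)
Target reached → yes.

Answer: yes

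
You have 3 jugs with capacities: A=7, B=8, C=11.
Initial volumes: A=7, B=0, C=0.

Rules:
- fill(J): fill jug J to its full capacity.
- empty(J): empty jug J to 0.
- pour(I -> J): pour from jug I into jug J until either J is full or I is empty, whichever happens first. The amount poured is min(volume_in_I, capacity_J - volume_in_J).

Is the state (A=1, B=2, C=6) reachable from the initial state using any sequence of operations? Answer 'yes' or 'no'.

BFS explored all 444 reachable states.
Reachable set includes: (0,0,0), (0,0,1), (0,0,2), (0,0,3), (0,0,4), (0,0,5), (0,0,6), (0,0,7), (0,0,8), (0,0,9), (0,0,10), (0,0,11) ...
Target (A=1, B=2, C=6) not in reachable set → no.

Answer: no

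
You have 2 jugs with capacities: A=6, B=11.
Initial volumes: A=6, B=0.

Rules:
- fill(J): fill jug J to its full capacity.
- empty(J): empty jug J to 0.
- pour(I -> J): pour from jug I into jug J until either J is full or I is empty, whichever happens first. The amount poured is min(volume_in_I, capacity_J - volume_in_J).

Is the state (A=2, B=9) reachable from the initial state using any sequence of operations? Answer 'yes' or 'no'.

Answer: no

Derivation:
BFS explored all 34 reachable states.
Reachable set includes: (0,0), (0,1), (0,2), (0,3), (0,4), (0,5), (0,6), (0,7), (0,8), (0,9), (0,10), (0,11) ...
Target (A=2, B=9) not in reachable set → no.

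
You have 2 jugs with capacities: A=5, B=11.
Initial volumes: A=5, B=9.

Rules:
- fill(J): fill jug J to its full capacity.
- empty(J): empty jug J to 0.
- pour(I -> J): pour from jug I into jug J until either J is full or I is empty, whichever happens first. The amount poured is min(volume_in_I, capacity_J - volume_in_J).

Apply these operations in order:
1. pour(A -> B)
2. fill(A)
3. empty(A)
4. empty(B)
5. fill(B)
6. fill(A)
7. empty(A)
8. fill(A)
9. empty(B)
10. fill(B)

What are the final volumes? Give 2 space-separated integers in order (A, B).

Answer: 5 11

Derivation:
Step 1: pour(A -> B) -> (A=3 B=11)
Step 2: fill(A) -> (A=5 B=11)
Step 3: empty(A) -> (A=0 B=11)
Step 4: empty(B) -> (A=0 B=0)
Step 5: fill(B) -> (A=0 B=11)
Step 6: fill(A) -> (A=5 B=11)
Step 7: empty(A) -> (A=0 B=11)
Step 8: fill(A) -> (A=5 B=11)
Step 9: empty(B) -> (A=5 B=0)
Step 10: fill(B) -> (A=5 B=11)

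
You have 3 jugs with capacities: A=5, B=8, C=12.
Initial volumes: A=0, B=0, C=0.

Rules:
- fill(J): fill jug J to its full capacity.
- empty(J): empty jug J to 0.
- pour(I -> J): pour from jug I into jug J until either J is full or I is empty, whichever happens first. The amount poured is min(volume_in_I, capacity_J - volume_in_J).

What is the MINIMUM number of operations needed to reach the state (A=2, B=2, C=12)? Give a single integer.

Answer: 8

Derivation:
BFS from (A=0, B=0, C=0). One shortest path:
  1. fill(C) -> (A=0 B=0 C=12)
  2. pour(C -> A) -> (A=5 B=0 C=7)
  3. pour(A -> B) -> (A=0 B=5 C=7)
  4. pour(C -> A) -> (A=5 B=5 C=2)
  5. pour(A -> B) -> (A=2 B=8 C=2)
  6. empty(B) -> (A=2 B=0 C=2)
  7. pour(C -> B) -> (A=2 B=2 C=0)
  8. fill(C) -> (A=2 B=2 C=12)
Reached target in 8 moves.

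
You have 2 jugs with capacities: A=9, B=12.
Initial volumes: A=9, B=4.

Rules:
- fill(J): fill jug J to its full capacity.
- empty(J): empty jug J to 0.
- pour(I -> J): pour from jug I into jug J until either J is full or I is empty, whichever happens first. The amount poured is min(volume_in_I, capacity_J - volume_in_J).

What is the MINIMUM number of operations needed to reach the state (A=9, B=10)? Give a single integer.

Answer: 6

Derivation:
BFS from (A=9, B=4). One shortest path:
  1. pour(A -> B) -> (A=1 B=12)
  2. empty(B) -> (A=1 B=0)
  3. pour(A -> B) -> (A=0 B=1)
  4. fill(A) -> (A=9 B=1)
  5. pour(A -> B) -> (A=0 B=10)
  6. fill(A) -> (A=9 B=10)
Reached target in 6 moves.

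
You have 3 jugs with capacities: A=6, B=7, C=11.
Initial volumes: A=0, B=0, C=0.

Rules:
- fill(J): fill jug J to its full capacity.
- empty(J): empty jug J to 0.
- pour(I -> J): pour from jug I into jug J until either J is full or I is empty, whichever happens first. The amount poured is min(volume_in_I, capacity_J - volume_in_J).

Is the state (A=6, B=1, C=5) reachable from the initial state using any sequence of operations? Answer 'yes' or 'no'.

Answer: yes

Derivation:
BFS from (A=0, B=0, C=0):
  1. fill(B) -> (A=0 B=7 C=0)
  2. fill(C) -> (A=0 B=7 C=11)
  3. pour(B -> A) -> (A=6 B=1 C=11)
  4. empty(A) -> (A=0 B=1 C=11)
  5. pour(C -> A) -> (A=6 B=1 C=5)
Target reached → yes.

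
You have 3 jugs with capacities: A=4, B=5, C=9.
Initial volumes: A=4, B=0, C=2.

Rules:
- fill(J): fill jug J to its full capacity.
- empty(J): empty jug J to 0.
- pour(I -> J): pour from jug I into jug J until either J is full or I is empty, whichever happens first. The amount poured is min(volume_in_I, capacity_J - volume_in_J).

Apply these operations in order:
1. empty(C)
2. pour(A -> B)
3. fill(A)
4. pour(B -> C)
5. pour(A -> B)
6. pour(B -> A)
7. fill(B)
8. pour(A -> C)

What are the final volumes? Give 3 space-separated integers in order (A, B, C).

Step 1: empty(C) -> (A=4 B=0 C=0)
Step 2: pour(A -> B) -> (A=0 B=4 C=0)
Step 3: fill(A) -> (A=4 B=4 C=0)
Step 4: pour(B -> C) -> (A=4 B=0 C=4)
Step 5: pour(A -> B) -> (A=0 B=4 C=4)
Step 6: pour(B -> A) -> (A=4 B=0 C=4)
Step 7: fill(B) -> (A=4 B=5 C=4)
Step 8: pour(A -> C) -> (A=0 B=5 C=8)

Answer: 0 5 8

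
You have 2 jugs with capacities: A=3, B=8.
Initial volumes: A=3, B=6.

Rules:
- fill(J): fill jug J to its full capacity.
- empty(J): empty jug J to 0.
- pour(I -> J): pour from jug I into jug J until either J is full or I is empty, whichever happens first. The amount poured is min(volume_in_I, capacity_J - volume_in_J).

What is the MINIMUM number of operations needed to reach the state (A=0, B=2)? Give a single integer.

BFS from (A=3, B=6). One shortest path:
  1. empty(A) -> (A=0 B=6)
  2. fill(B) -> (A=0 B=8)
  3. pour(B -> A) -> (A=3 B=5)
  4. empty(A) -> (A=0 B=5)
  5. pour(B -> A) -> (A=3 B=2)
  6. empty(A) -> (A=0 B=2)
Reached target in 6 moves.

Answer: 6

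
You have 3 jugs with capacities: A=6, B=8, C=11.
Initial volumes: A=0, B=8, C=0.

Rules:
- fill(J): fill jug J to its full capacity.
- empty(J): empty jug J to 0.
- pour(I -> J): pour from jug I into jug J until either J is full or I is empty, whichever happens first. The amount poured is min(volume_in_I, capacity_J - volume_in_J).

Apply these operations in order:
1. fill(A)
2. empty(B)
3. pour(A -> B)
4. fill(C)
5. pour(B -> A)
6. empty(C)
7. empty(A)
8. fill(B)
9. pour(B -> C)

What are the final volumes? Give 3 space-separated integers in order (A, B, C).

Answer: 0 0 8

Derivation:
Step 1: fill(A) -> (A=6 B=8 C=0)
Step 2: empty(B) -> (A=6 B=0 C=0)
Step 3: pour(A -> B) -> (A=0 B=6 C=0)
Step 4: fill(C) -> (A=0 B=6 C=11)
Step 5: pour(B -> A) -> (A=6 B=0 C=11)
Step 6: empty(C) -> (A=6 B=0 C=0)
Step 7: empty(A) -> (A=0 B=0 C=0)
Step 8: fill(B) -> (A=0 B=8 C=0)
Step 9: pour(B -> C) -> (A=0 B=0 C=8)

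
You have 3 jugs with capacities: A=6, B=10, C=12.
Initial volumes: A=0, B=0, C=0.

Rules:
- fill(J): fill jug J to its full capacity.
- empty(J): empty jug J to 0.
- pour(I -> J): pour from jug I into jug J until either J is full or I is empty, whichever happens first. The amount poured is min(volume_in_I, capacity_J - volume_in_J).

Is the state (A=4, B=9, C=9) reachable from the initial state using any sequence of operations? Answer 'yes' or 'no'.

BFS explored all 128 reachable states.
Reachable set includes: (0,0,0), (0,0,2), (0,0,4), (0,0,6), (0,0,8), (0,0,10), (0,0,12), (0,2,0), (0,2,2), (0,2,4), (0,2,6), (0,2,8) ...
Target (A=4, B=9, C=9) not in reachable set → no.

Answer: no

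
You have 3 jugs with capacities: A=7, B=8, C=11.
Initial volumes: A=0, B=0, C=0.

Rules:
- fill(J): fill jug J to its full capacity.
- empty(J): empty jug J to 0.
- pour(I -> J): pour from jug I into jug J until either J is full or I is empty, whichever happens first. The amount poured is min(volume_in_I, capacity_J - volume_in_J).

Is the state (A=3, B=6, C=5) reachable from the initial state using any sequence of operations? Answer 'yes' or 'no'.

Answer: no

Derivation:
BFS explored all 444 reachable states.
Reachable set includes: (0,0,0), (0,0,1), (0,0,2), (0,0,3), (0,0,4), (0,0,5), (0,0,6), (0,0,7), (0,0,8), (0,0,9), (0,0,10), (0,0,11) ...
Target (A=3, B=6, C=5) not in reachable set → no.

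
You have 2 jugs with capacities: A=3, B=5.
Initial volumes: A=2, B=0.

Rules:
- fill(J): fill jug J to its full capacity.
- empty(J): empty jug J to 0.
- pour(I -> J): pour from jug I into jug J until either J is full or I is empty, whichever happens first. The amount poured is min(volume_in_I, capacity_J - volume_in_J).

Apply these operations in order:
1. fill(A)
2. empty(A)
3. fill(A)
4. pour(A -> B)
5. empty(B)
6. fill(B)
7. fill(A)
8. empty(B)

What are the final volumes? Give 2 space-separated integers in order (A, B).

Answer: 3 0

Derivation:
Step 1: fill(A) -> (A=3 B=0)
Step 2: empty(A) -> (A=0 B=0)
Step 3: fill(A) -> (A=3 B=0)
Step 4: pour(A -> B) -> (A=0 B=3)
Step 5: empty(B) -> (A=0 B=0)
Step 6: fill(B) -> (A=0 B=5)
Step 7: fill(A) -> (A=3 B=5)
Step 8: empty(B) -> (A=3 B=0)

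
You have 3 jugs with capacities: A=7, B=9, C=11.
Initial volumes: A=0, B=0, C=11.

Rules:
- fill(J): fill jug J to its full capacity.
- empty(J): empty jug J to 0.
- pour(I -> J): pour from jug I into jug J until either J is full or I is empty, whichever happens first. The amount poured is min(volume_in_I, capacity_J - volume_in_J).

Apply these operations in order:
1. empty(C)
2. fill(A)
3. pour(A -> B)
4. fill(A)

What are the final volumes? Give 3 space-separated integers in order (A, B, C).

Answer: 7 7 0

Derivation:
Step 1: empty(C) -> (A=0 B=0 C=0)
Step 2: fill(A) -> (A=7 B=0 C=0)
Step 3: pour(A -> B) -> (A=0 B=7 C=0)
Step 4: fill(A) -> (A=7 B=7 C=0)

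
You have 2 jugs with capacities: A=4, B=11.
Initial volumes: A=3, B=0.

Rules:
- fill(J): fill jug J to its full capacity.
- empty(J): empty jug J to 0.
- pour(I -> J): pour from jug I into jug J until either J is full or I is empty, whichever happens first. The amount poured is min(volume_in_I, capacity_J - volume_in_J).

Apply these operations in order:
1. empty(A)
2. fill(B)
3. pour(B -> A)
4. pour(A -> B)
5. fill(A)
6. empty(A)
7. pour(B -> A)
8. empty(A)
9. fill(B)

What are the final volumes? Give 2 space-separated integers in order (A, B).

Answer: 0 11

Derivation:
Step 1: empty(A) -> (A=0 B=0)
Step 2: fill(B) -> (A=0 B=11)
Step 3: pour(B -> A) -> (A=4 B=7)
Step 4: pour(A -> B) -> (A=0 B=11)
Step 5: fill(A) -> (A=4 B=11)
Step 6: empty(A) -> (A=0 B=11)
Step 7: pour(B -> A) -> (A=4 B=7)
Step 8: empty(A) -> (A=0 B=7)
Step 9: fill(B) -> (A=0 B=11)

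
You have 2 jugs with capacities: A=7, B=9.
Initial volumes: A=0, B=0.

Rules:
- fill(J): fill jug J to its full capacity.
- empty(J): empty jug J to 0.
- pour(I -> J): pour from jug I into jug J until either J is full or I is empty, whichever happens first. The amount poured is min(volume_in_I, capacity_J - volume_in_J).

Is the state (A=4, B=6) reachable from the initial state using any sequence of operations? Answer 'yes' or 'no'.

Answer: no

Derivation:
BFS explored all 32 reachable states.
Reachable set includes: (0,0), (0,1), (0,2), (0,3), (0,4), (0,5), (0,6), (0,7), (0,8), (0,9), (1,0), (1,9) ...
Target (A=4, B=6) not in reachable set → no.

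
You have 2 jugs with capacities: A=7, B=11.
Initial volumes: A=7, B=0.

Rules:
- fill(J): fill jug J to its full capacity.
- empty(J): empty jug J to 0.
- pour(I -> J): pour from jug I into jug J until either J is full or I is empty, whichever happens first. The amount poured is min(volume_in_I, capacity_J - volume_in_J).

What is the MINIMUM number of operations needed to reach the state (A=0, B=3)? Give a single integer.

BFS from (A=7, B=0). One shortest path:
  1. pour(A -> B) -> (A=0 B=7)
  2. fill(A) -> (A=7 B=7)
  3. pour(A -> B) -> (A=3 B=11)
  4. empty(B) -> (A=3 B=0)
  5. pour(A -> B) -> (A=0 B=3)
Reached target in 5 moves.

Answer: 5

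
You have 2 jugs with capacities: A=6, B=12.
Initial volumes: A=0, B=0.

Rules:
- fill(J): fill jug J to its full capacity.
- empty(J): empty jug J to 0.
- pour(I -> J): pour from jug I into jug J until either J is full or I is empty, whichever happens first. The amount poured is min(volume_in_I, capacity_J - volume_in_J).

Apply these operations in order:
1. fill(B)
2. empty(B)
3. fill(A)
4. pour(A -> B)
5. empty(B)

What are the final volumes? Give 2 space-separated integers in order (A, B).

Answer: 0 0

Derivation:
Step 1: fill(B) -> (A=0 B=12)
Step 2: empty(B) -> (A=0 B=0)
Step 3: fill(A) -> (A=6 B=0)
Step 4: pour(A -> B) -> (A=0 B=6)
Step 5: empty(B) -> (A=0 B=0)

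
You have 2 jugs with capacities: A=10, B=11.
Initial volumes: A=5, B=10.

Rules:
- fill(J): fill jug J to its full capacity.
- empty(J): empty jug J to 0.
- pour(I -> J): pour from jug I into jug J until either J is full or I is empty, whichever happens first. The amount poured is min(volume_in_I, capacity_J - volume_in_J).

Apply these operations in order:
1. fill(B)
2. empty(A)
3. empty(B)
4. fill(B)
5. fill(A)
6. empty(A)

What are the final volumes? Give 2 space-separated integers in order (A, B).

Step 1: fill(B) -> (A=5 B=11)
Step 2: empty(A) -> (A=0 B=11)
Step 3: empty(B) -> (A=0 B=0)
Step 4: fill(B) -> (A=0 B=11)
Step 5: fill(A) -> (A=10 B=11)
Step 6: empty(A) -> (A=0 B=11)

Answer: 0 11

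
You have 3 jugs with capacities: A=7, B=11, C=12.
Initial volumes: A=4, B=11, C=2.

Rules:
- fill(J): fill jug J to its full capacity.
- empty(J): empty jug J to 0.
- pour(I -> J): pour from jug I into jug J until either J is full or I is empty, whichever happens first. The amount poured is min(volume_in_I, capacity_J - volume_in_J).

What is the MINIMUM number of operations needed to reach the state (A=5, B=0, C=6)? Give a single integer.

Answer: 8

Derivation:
BFS from (A=4, B=11, C=2). One shortest path:
  1. fill(A) -> (A=7 B=11 C=2)
  2. empty(C) -> (A=7 B=11 C=0)
  3. pour(A -> C) -> (A=0 B=11 C=7)
  4. pour(B -> C) -> (A=0 B=6 C=12)
  5. pour(C -> A) -> (A=7 B=6 C=5)
  6. empty(A) -> (A=0 B=6 C=5)
  7. pour(C -> A) -> (A=5 B=6 C=0)
  8. pour(B -> C) -> (A=5 B=0 C=6)
Reached target in 8 moves.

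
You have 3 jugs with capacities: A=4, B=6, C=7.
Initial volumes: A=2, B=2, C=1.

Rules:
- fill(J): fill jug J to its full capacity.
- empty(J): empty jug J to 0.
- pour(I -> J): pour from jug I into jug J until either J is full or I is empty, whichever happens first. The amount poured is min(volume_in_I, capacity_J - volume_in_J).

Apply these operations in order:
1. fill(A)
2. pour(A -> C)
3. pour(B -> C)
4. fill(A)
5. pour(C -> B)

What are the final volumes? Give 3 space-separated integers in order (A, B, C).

Step 1: fill(A) -> (A=4 B=2 C=1)
Step 2: pour(A -> C) -> (A=0 B=2 C=5)
Step 3: pour(B -> C) -> (A=0 B=0 C=7)
Step 4: fill(A) -> (A=4 B=0 C=7)
Step 5: pour(C -> B) -> (A=4 B=6 C=1)

Answer: 4 6 1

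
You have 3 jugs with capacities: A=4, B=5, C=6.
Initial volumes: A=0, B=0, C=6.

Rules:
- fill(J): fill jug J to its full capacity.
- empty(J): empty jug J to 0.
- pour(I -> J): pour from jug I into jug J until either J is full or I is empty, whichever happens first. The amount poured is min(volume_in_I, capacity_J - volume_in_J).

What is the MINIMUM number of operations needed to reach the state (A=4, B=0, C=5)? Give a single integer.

BFS from (A=0, B=0, C=6). One shortest path:
  1. fill(A) -> (A=4 B=0 C=6)
  2. fill(B) -> (A=4 B=5 C=6)
  3. empty(C) -> (A=4 B=5 C=0)
  4. pour(B -> C) -> (A=4 B=0 C=5)
Reached target in 4 moves.

Answer: 4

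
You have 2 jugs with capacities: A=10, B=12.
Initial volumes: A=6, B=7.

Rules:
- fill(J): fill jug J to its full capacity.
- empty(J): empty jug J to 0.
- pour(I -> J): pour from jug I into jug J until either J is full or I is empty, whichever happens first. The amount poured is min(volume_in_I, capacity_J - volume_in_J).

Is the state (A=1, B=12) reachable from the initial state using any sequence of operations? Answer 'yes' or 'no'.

BFS from (A=6, B=7):
  1. pour(A -> B) -> (A=1 B=12)
Target reached → yes.

Answer: yes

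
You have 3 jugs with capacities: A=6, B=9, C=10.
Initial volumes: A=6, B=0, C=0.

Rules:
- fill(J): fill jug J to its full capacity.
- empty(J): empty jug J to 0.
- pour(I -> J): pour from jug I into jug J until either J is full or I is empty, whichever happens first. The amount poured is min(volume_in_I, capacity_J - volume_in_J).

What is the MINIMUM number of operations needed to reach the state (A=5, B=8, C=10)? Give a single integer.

BFS from (A=6, B=0, C=0). One shortest path:
  1. fill(B) -> (A=6 B=9 C=0)
  2. pour(B -> C) -> (A=6 B=0 C=9)
  3. fill(B) -> (A=6 B=9 C=9)
  4. pour(A -> C) -> (A=5 B=9 C=10)
  5. empty(C) -> (A=5 B=9 C=0)
  6. pour(B -> C) -> (A=5 B=0 C=9)
  7. fill(B) -> (A=5 B=9 C=9)
  8. pour(B -> C) -> (A=5 B=8 C=10)
Reached target in 8 moves.

Answer: 8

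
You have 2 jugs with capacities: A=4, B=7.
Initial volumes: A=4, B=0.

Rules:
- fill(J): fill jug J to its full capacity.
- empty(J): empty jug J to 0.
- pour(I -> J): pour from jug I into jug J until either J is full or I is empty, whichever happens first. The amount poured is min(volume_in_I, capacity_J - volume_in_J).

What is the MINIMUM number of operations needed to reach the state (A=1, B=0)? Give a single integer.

Answer: 4

Derivation:
BFS from (A=4, B=0). One shortest path:
  1. pour(A -> B) -> (A=0 B=4)
  2. fill(A) -> (A=4 B=4)
  3. pour(A -> B) -> (A=1 B=7)
  4. empty(B) -> (A=1 B=0)
Reached target in 4 moves.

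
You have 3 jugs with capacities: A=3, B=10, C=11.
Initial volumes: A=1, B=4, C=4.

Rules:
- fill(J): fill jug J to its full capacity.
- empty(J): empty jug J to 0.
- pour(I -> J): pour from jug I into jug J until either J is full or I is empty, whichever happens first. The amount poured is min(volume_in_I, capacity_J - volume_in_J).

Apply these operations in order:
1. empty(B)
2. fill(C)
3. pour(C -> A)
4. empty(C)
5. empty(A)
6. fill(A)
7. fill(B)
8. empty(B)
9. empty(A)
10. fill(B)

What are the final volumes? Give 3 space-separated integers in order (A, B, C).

Answer: 0 10 0

Derivation:
Step 1: empty(B) -> (A=1 B=0 C=4)
Step 2: fill(C) -> (A=1 B=0 C=11)
Step 3: pour(C -> A) -> (A=3 B=0 C=9)
Step 4: empty(C) -> (A=3 B=0 C=0)
Step 5: empty(A) -> (A=0 B=0 C=0)
Step 6: fill(A) -> (A=3 B=0 C=0)
Step 7: fill(B) -> (A=3 B=10 C=0)
Step 8: empty(B) -> (A=3 B=0 C=0)
Step 9: empty(A) -> (A=0 B=0 C=0)
Step 10: fill(B) -> (A=0 B=10 C=0)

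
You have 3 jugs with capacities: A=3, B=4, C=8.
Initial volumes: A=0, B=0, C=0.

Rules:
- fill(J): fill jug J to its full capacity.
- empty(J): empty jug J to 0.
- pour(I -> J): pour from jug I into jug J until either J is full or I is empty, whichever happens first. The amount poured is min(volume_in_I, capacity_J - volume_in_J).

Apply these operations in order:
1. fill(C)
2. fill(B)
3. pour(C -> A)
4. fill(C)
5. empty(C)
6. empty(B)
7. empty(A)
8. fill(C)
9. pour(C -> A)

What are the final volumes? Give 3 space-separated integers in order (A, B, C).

Answer: 3 0 5

Derivation:
Step 1: fill(C) -> (A=0 B=0 C=8)
Step 2: fill(B) -> (A=0 B=4 C=8)
Step 3: pour(C -> A) -> (A=3 B=4 C=5)
Step 4: fill(C) -> (A=3 B=4 C=8)
Step 5: empty(C) -> (A=3 B=4 C=0)
Step 6: empty(B) -> (A=3 B=0 C=0)
Step 7: empty(A) -> (A=0 B=0 C=0)
Step 8: fill(C) -> (A=0 B=0 C=8)
Step 9: pour(C -> A) -> (A=3 B=0 C=5)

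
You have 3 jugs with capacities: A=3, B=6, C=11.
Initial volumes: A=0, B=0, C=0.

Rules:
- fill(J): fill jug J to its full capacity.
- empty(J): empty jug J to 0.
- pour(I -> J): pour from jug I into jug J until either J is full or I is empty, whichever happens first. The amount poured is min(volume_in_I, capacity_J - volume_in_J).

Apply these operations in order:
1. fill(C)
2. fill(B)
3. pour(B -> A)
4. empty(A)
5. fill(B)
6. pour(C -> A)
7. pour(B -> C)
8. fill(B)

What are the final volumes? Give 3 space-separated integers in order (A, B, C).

Step 1: fill(C) -> (A=0 B=0 C=11)
Step 2: fill(B) -> (A=0 B=6 C=11)
Step 3: pour(B -> A) -> (A=3 B=3 C=11)
Step 4: empty(A) -> (A=0 B=3 C=11)
Step 5: fill(B) -> (A=0 B=6 C=11)
Step 6: pour(C -> A) -> (A=3 B=6 C=8)
Step 7: pour(B -> C) -> (A=3 B=3 C=11)
Step 8: fill(B) -> (A=3 B=6 C=11)

Answer: 3 6 11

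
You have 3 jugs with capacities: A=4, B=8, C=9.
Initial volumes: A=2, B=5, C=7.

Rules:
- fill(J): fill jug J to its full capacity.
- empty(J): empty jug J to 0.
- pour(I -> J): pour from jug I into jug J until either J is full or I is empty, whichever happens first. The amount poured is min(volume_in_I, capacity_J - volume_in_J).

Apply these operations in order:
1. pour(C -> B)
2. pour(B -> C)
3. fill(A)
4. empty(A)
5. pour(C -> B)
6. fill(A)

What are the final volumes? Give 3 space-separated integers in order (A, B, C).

Answer: 4 8 4

Derivation:
Step 1: pour(C -> B) -> (A=2 B=8 C=4)
Step 2: pour(B -> C) -> (A=2 B=3 C=9)
Step 3: fill(A) -> (A=4 B=3 C=9)
Step 4: empty(A) -> (A=0 B=3 C=9)
Step 5: pour(C -> B) -> (A=0 B=8 C=4)
Step 6: fill(A) -> (A=4 B=8 C=4)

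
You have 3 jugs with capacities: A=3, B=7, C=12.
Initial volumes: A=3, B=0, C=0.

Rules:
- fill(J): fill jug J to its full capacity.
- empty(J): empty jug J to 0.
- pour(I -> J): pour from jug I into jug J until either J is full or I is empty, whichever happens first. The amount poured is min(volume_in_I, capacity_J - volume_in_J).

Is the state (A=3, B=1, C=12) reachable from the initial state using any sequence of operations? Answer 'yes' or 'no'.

BFS from (A=3, B=0, C=0):
  1. empty(A) -> (A=0 B=0 C=0)
  2. fill(B) -> (A=0 B=7 C=0)
  3. fill(C) -> (A=0 B=7 C=12)
  4. pour(B -> A) -> (A=3 B=4 C=12)
  5. empty(A) -> (A=0 B=4 C=12)
  6. pour(B -> A) -> (A=3 B=1 C=12)
Target reached → yes.

Answer: yes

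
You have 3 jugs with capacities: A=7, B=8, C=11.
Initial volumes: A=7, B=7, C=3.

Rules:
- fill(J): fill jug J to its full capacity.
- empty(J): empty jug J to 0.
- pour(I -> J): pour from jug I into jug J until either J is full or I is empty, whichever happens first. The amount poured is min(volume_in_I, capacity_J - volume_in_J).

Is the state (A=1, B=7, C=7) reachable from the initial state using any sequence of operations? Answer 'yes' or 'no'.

BFS explored all 444 reachable states.
Reachable set includes: (0,0,0), (0,0,1), (0,0,2), (0,0,3), (0,0,4), (0,0,5), (0,0,6), (0,0,7), (0,0,8), (0,0,9), (0,0,10), (0,0,11) ...
Target (A=1, B=7, C=7) not in reachable set → no.

Answer: no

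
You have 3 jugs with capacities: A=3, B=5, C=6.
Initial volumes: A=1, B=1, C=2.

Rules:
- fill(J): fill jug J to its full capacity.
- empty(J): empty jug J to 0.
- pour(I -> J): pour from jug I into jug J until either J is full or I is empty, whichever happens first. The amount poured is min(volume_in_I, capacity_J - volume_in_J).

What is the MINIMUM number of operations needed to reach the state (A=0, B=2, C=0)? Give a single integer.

Answer: 2

Derivation:
BFS from (A=1, B=1, C=2). One shortest path:
  1. empty(C) -> (A=1 B=1 C=0)
  2. pour(A -> B) -> (A=0 B=2 C=0)
Reached target in 2 moves.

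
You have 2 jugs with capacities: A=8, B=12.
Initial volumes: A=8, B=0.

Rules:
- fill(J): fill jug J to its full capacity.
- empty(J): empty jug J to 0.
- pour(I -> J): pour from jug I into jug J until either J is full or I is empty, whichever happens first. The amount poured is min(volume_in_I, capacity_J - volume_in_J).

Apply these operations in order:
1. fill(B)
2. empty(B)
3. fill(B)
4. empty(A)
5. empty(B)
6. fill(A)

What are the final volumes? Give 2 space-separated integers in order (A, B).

Step 1: fill(B) -> (A=8 B=12)
Step 2: empty(B) -> (A=8 B=0)
Step 3: fill(B) -> (A=8 B=12)
Step 4: empty(A) -> (A=0 B=12)
Step 5: empty(B) -> (A=0 B=0)
Step 6: fill(A) -> (A=8 B=0)

Answer: 8 0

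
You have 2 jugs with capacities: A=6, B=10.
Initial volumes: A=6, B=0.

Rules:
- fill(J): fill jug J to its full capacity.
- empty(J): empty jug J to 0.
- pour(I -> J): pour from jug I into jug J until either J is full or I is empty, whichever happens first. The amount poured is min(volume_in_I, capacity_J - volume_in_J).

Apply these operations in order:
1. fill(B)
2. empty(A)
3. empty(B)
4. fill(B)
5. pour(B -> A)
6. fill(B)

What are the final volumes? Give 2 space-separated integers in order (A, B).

Answer: 6 10

Derivation:
Step 1: fill(B) -> (A=6 B=10)
Step 2: empty(A) -> (A=0 B=10)
Step 3: empty(B) -> (A=0 B=0)
Step 4: fill(B) -> (A=0 B=10)
Step 5: pour(B -> A) -> (A=6 B=4)
Step 6: fill(B) -> (A=6 B=10)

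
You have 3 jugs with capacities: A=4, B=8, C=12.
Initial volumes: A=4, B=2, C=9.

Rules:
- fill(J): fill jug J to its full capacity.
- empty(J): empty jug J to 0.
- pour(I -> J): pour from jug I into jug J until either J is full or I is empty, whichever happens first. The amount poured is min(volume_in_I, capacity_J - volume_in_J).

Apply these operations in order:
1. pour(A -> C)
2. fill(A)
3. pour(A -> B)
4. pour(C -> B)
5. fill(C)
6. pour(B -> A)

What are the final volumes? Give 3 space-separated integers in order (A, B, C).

Step 1: pour(A -> C) -> (A=1 B=2 C=12)
Step 2: fill(A) -> (A=4 B=2 C=12)
Step 3: pour(A -> B) -> (A=0 B=6 C=12)
Step 4: pour(C -> B) -> (A=0 B=8 C=10)
Step 5: fill(C) -> (A=0 B=8 C=12)
Step 6: pour(B -> A) -> (A=4 B=4 C=12)

Answer: 4 4 12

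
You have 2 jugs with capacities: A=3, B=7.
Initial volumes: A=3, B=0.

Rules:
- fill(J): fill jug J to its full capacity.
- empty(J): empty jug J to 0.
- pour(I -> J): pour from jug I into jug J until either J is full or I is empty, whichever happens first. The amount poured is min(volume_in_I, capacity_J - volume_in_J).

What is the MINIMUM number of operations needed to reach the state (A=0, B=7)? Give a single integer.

BFS from (A=3, B=0). One shortest path:
  1. empty(A) -> (A=0 B=0)
  2. fill(B) -> (A=0 B=7)
Reached target in 2 moves.

Answer: 2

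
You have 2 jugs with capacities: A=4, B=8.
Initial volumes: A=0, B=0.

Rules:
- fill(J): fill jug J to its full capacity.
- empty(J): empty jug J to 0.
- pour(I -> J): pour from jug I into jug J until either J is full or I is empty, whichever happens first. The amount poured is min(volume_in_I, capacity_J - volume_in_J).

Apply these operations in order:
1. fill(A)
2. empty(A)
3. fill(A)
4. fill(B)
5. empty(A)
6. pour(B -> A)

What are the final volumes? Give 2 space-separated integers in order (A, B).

Step 1: fill(A) -> (A=4 B=0)
Step 2: empty(A) -> (A=0 B=0)
Step 3: fill(A) -> (A=4 B=0)
Step 4: fill(B) -> (A=4 B=8)
Step 5: empty(A) -> (A=0 B=8)
Step 6: pour(B -> A) -> (A=4 B=4)

Answer: 4 4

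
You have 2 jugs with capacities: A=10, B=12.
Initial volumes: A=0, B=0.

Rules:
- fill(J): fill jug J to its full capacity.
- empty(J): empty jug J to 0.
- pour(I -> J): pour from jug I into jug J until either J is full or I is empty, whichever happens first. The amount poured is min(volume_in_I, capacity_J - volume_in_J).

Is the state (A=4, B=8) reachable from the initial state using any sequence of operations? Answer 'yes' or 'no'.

BFS explored all 22 reachable states.
Reachable set includes: (0,0), (0,2), (0,4), (0,6), (0,8), (0,10), (0,12), (2,0), (2,12), (4,0), (4,12), (6,0) ...
Target (A=4, B=8) not in reachable set → no.

Answer: no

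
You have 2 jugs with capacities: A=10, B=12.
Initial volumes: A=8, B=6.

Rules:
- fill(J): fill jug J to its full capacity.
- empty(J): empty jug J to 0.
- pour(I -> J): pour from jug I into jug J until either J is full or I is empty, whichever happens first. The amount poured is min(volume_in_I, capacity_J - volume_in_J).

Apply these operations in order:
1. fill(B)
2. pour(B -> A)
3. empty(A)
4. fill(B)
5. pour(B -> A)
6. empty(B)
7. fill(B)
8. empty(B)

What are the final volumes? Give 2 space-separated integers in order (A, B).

Answer: 10 0

Derivation:
Step 1: fill(B) -> (A=8 B=12)
Step 2: pour(B -> A) -> (A=10 B=10)
Step 3: empty(A) -> (A=0 B=10)
Step 4: fill(B) -> (A=0 B=12)
Step 5: pour(B -> A) -> (A=10 B=2)
Step 6: empty(B) -> (A=10 B=0)
Step 7: fill(B) -> (A=10 B=12)
Step 8: empty(B) -> (A=10 B=0)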